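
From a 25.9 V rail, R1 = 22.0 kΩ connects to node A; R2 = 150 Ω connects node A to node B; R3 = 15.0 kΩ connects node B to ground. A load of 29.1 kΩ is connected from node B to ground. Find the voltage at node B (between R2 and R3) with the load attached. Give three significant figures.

At node B, R3 is in parallel with the load: R3‖R_L = 9898 Ω.
Below node A the resistance is R2 + (R3‖R_L) = 10050 Ω, so V_A = 25.9 × 10050/32050 = 8.120 V.
Then V_B = V_A × (R3‖R_L)/(R2 + R3‖R_L) = 8.120 × 9898/10050 = 8.00 V.

V ≈ 8.00 V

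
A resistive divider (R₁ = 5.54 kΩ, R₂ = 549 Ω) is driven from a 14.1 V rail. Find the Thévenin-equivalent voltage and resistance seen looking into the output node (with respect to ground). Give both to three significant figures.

V_th is the open-circuit tap voltage: 14.1 × 549/(5540 + 549) = 1.27 V.
With the supply zeroed, R₁ and R₂ appear in parallel from the tap: R_th = R₁‖R₂ = (5540 × 549)/6089 = 500 Ω.

V_th = 1.27 V, R_th = 500 Ω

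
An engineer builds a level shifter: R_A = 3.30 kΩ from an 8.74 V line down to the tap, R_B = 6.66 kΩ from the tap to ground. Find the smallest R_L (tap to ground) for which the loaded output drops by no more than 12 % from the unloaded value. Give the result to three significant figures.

Output resistance R_th = R_A‖R_B = (3.30 × 6.66)/9.960 = 2.207 kΩ.
The fractional drop is R_th/(R_th + R_L); requiring this ≤ 0.120 gives R_L ≥ R_th(1/0.120 − 1) = 2.207 × 7.333 = 16.2 kΩ.

R_L(min) ≈ 16.2 kΩ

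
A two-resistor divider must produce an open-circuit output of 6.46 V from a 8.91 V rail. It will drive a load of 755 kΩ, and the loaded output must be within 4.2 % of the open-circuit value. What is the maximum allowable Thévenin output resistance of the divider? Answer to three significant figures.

Loading drop = R_th/(R_th + R_L) ≤ 0.0420, so R_th ≤ R_L · ε/(1−ε) = 755 kΩ × 0.0420/0.9580 = 33.1 kΩ.

R_th ≤ 33.1 kΩ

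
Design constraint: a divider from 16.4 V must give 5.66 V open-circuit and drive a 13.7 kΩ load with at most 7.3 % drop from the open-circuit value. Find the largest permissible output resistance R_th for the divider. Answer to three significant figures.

R_th ≤ 1.08 kΩ

Loading drop = R_th/(R_th + R_L) ≤ 0.0730, so R_th ≤ R_L · ε/(1−ε) = 13.7 kΩ × 0.0730/0.9270 = 1.08 kΩ.
(Any R1, R2 with R2/(R1+R2) = 0.345 and R1‖R2 ≤ 1.08 kΩ will meet the spec.)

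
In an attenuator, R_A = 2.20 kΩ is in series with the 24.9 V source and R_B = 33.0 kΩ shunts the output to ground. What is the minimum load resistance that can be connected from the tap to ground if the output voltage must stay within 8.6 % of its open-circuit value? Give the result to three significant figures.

Output resistance R_th = R_A‖R_B = (2.20 × 33.0)/35.20 = 2.062 kΩ.
The fractional drop is R_th/(R_th + R_L); requiring this ≤ 0.0860 gives R_L ≥ R_th(1/0.0860 − 1) = 2.062 × 10.63 = 21.9 kΩ.

R_L(min) ≈ 21.9 kΩ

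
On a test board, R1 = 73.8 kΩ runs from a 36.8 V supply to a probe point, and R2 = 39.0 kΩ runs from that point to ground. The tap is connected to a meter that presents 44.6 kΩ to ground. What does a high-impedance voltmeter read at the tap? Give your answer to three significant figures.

The load sits in parallel with R2: R2‖R_L = (39.0 × 44.6) / (39.0 + 44.6) = 20.81 kΩ.
V_out = 36.8 × 20.81 / (73.8 + 20.81) = 36.8 × 20.81/94.61 = 8.09 V.

V_out ≈ 8.09 V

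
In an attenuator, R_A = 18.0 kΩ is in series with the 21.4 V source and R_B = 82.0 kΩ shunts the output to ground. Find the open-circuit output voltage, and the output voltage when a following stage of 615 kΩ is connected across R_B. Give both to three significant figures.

Open-circuit: V = 21.4 × 82.0/(18.0 + 82.0) = 17.5 V.
With the load, R_B becomes R_B‖R_L = 72.35 kΩ, so V = 21.4 × 72.35/90.35 = 17.1 V.

Unloaded: 17.5 V; loaded: 17.1 V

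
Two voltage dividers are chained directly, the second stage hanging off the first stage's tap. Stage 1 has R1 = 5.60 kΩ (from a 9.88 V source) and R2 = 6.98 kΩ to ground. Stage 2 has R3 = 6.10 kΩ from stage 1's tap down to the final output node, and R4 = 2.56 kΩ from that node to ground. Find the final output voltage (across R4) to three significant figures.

V_out ≈ 1.19 V

Stage 2 presents R3+R4 = 8.660 kΩ as a load on stage 1's tap.
Stage 1's lower leg becomes R2‖(R3+R4) = 3.865 kΩ, so V_mid = 9.88 × 3.865/9.465 = 4.034 V.
Stage 2 is itself unloaded: V_out = V_mid × R4/(R3+R4) = 4.034 × 2.56/8.660 = 1.19 V.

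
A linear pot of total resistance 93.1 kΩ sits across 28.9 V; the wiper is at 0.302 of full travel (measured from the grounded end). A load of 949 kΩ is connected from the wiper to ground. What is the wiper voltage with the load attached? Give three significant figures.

V ≈ 8.55 V

The wiper splits the pot into (1−α)R = 64.98 kΩ above and αR = 28.12 kΩ below.
Lower section ‖ load = 27.31 kΩ.
V_wiper = 28.9 × 27.31/(64.98 + 27.31) = 8.55 V.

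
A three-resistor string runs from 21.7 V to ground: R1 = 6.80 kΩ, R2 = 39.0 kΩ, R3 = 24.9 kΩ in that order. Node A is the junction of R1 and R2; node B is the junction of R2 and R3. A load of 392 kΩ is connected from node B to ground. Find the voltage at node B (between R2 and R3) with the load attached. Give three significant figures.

V ≈ 7.34 V

At node B, R3 is in parallel with the load: R3‖R_L = 23.41 kΩ.
Below node A the resistance is R2 + (R3‖R_L) = 62.41 kΩ, so V_A = 21.7 × 62.41/69.21 = 19.57 V.
Then V_B = V_A × (R3‖R_L)/(R2 + R3‖R_L) = 19.57 × 23.41/62.41 = 7.34 V.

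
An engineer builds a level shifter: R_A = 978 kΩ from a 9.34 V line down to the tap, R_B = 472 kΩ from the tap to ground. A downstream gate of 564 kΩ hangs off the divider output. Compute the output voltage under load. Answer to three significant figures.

The load sits in parallel with R_B: R_B‖R_L = (472 × 564) / (472 + 564) = 257.0 kΩ.
V_out = 9.34 × 257.0 / (978 + 257.0) = 9.34 × 257.0/1235 = 1.94 V.

V_out ≈ 1.94 V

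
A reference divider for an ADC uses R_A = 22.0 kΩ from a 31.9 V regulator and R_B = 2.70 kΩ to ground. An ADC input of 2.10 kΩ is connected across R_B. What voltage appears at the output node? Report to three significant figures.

V_out ≈ 1.63 V

The load sits in parallel with R_B: R_B‖R_L = (2.70 × 2.10) / (2.70 + 2.10) = 1.181 kΩ.
V_out = 31.9 × 1.181 / (22.0 + 1.181) = 31.9 × 1.181/23.18 = 1.63 V.
(Unloaded it would have been 3.49 V.)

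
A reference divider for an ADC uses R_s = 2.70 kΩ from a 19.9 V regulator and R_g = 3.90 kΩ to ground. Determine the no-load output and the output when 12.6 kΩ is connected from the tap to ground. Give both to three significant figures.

Unloaded: 11.8 V; loaded: 10.4 V

Open-circuit: V = 19.9 × 3.90/(2.70 + 3.90) = 11.8 V.
With the load, R_g becomes R_g‖R_L = 2.978 kΩ, so V = 19.9 × 2.978/5.678 = 10.4 V.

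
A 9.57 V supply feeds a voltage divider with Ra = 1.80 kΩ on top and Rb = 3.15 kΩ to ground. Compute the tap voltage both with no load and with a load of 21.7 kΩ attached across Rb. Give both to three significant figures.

Unloaded: 6.09 V; loaded: 5.78 V

Open-circuit: V = 9.57 × 3.15/(1.80 + 3.15) = 6.09 V.
With the load, Rb becomes Rb‖R_L = 2.751 kΩ, so V = 9.57 × 2.751/4.551 = 5.78 V.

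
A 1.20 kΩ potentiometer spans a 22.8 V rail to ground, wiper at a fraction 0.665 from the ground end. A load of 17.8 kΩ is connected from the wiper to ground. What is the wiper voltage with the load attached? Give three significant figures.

V ≈ 14.9 V

The wiper splits the pot into (1−α)R = 402.0 Ω above and αR = 798.0 Ω below.
Lower section ‖ load = 763.8 Ω.
V_wiper = 22.8 × 763.8/(402.0 + 763.8) = 14.9 V.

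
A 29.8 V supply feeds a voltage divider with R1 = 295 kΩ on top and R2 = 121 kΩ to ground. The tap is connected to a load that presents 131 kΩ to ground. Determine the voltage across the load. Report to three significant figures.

V_out ≈ 5.24 V

The load sits in parallel with R2: R2‖R_L = (121 × 131) / (121 + 131) = 62.90 kΩ.
V_out = 29.8 × 62.90 / (295 + 62.90) = 29.8 × 62.90/357.9 = 5.24 V.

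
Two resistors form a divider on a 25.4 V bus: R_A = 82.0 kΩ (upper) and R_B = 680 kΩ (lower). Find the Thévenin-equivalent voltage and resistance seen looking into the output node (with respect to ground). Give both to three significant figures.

V_th = 22.7 V, R_th = 73.2 kΩ

V_th is the open-circuit tap voltage: 25.4 × 680/(82.0 + 680) = 22.7 V.
With the supply zeroed, R_A and R_B appear in parallel from the tap: R_th = R_A‖R_B = (82.0 × 680)/762.0 = 73.2 kΩ.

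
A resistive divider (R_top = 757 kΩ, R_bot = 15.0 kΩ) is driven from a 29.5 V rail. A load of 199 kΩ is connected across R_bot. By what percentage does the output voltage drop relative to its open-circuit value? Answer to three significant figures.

The divider's output (Thévenin) resistance is R_top‖R_bot = 14.71 kΩ.
Fractional drop under load = R_th/(R_th + R_L) = 14.71 / (14.71 + 199) = 0.06883.
So the output falls by 6.88 %.

6.88 %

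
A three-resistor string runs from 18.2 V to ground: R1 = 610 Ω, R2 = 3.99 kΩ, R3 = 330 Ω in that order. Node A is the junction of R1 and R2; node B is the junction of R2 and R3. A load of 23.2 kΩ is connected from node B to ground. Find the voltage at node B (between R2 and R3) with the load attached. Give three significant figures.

At node B, R3 is in parallel with the load: R3‖R_L = 325.4 Ω.
Below node A the resistance is R2 + (R3‖R_L) = 4315 Ω, so V_A = 18.2 × 4315/4925 = 15.95 V.
Then V_B = V_A × (R3‖R_L)/(R2 + R3‖R_L) = 15.95 × 325.4/4315 = 1.20 V.

V ≈ 1.20 V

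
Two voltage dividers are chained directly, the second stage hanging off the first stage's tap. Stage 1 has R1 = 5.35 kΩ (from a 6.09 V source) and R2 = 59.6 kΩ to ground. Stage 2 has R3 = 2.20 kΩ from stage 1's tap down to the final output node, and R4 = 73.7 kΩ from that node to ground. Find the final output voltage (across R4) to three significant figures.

Stage 2 presents R3+R4 = 75.90 kΩ as a load on stage 1's tap.
Stage 1's lower leg becomes R2‖(R3+R4) = 33.38 kΩ, so V_mid = 6.09 × 33.38/38.73 = 5.249 V.
Stage 2 is itself unloaded: V_out = V_mid × R4/(R3+R4) = 5.249 × 73.7/75.90 = 5.10 V.

V_out ≈ 5.10 V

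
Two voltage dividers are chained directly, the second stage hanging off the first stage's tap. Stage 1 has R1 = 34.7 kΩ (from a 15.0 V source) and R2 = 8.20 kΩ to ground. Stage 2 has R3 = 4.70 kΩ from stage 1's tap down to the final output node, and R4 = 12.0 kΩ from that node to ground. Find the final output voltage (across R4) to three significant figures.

Stage 2 presents R3+R4 = 16.70 kΩ as a load on stage 1's tap.
Stage 1's lower leg becomes R2‖(R3+R4) = 5.500 kΩ, so V_mid = 15.0 × 5.500/40.20 = 2.052 V.
Stage 2 is itself unloaded: V_out = V_mid × R4/(R3+R4) = 2.052 × 12.0/16.70 = 1.47 V.

V_out ≈ 1.47 V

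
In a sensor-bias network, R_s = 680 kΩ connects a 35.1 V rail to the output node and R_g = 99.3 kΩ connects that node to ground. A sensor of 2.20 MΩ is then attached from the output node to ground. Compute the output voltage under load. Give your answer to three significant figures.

V_out ≈ 4.30 V

The load sits in parallel with R_g: R_g‖R_L = (99.3 × 2200) / (99.3 + 2200) = 95.01 kΩ.
V_out = 35.1 × 95.01 / (680 + 95.01) = 35.1 × 95.01/775.0 = 4.30 V.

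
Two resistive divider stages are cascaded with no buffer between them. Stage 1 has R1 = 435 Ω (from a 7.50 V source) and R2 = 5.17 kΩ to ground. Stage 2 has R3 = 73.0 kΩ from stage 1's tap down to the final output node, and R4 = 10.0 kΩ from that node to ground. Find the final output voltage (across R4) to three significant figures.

V_out ≈ 0.829 V

Stage 2 presents R3+R4 = 83000 Ω as a load on stage 1's tap.
Stage 1's lower leg becomes R2‖(R3+R4) = 4867 Ω, so V_mid = 7.50 × 4867/5302 = 6.885 V.
Stage 2 is itself unloaded: V_out = V_mid × R4/(R3+R4) = 6.885 × 10000/83000 = 0.829 V.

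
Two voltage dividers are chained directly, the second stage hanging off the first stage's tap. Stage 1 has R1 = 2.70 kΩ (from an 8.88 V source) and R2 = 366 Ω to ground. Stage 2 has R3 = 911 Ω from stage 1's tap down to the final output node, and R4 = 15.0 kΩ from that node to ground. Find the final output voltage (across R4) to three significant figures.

V_out ≈ 0.980 V

Stage 2 presents R3+R4 = 15910 Ω as a load on stage 1's tap.
Stage 1's lower leg becomes R2‖(R3+R4) = 357.8 Ω, so V_mid = 8.88 × 357.8/3058 = 1.039 V.
Stage 2 is itself unloaded: V_out = V_mid × R4/(R3+R4) = 1.039 × 15000/15910 = 0.980 V.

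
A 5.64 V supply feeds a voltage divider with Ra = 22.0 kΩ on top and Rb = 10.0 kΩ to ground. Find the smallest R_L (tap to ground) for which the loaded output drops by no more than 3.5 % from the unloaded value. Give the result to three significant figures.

Output resistance R_th = Ra‖Rb = (22.0 × 10.0)/32.00 = 6.875 kΩ.
The fractional drop is R_th/(R_th + R_L); requiring this ≤ 0.0350 gives R_L ≥ R_th(1/0.0350 − 1) = 6.875 × 27.57 = 190 kΩ.

R_L(min) ≈ 190 kΩ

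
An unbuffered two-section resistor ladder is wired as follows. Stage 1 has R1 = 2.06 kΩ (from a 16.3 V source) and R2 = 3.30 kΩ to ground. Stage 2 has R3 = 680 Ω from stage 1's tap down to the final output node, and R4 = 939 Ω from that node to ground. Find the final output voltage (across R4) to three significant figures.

Stage 2 presents R3+R4 = 1619 Ω as a load on stage 1's tap.
Stage 1's lower leg becomes R2‖(R3+R4) = 1086 Ω, so V_mid = 16.3 × 1086/3146 = 5.627 V.
Stage 2 is itself unloaded: V_out = V_mid × R4/(R3+R4) = 5.627 × 939/1619 = 3.26 V.

V_out ≈ 3.26 V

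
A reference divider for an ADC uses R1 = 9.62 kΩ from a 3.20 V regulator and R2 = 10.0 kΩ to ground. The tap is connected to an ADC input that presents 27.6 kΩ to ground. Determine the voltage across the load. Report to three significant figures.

The load sits in parallel with R2: R2‖R_L = (10.0 × 27.6) / (10.0 + 27.6) = 7.340 kΩ.
V_out = 3.20 × 7.340 / (9.62 + 7.340) = 3.20 × 7.340/16.96 = 1.38 V.

V_out ≈ 1.38 V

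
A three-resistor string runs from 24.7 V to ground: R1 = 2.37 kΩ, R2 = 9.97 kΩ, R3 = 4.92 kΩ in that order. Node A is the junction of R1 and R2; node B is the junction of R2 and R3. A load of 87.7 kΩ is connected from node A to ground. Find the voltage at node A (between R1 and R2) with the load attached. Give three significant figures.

V ≈ 20.8 V

Below node A the series string R2+R3 = 14.89 kΩ sits in parallel with the 87.7 kΩ load: 12.73 kΩ.
V_A = 24.7 × 12.73/(2.37 + 12.73) = 20.8 V.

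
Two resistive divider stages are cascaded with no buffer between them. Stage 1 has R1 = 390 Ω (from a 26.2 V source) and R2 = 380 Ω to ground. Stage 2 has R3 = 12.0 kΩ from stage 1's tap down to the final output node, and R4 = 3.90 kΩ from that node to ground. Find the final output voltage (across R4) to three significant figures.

V_out ≈ 3.13 V

Stage 2 presents R3+R4 = 15900 Ω as a load on stage 1's tap.
Stage 1's lower leg becomes R2‖(R3+R4) = 371.1 Ω, so V_mid = 26.2 × 371.1/761.1 = 12.78 V.
Stage 2 is itself unloaded: V_out = V_mid × R4/(R3+R4) = 12.78 × 3900/15900 = 3.13 V.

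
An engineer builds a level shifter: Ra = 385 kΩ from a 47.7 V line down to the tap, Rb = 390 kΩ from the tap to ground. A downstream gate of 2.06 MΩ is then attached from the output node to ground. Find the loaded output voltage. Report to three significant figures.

V_out ≈ 21.9 V

The load sits in parallel with Rb: Rb‖R_L = (390 × 2060) / (390 + 2060) = 327.9 kΩ.
V_out = 47.7 × 327.9 / (385 + 327.9) = 47.7 × 327.9/712.9 = 21.9 V.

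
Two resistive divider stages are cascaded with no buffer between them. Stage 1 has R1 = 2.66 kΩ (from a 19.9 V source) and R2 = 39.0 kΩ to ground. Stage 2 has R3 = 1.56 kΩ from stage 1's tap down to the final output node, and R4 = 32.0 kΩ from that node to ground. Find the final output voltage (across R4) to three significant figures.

V_out ≈ 16.5 V

Stage 2 presents R3+R4 = 33.56 kΩ as a load on stage 1's tap.
Stage 1's lower leg becomes R2‖(R3+R4) = 18.04 kΩ, so V_mid = 19.9 × 18.04/20.70 = 17.34 V.
Stage 2 is itself unloaded: V_out = V_mid × R4/(R3+R4) = 17.34 × 32.0/33.56 = 16.5 V.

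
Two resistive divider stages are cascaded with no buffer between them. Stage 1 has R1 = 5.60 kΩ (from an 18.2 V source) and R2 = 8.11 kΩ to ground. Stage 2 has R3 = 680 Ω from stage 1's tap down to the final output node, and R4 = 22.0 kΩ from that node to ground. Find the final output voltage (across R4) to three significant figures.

V_out ≈ 9.11 V

Stage 2 presents R3+R4 = 22680 Ω as a load on stage 1's tap.
Stage 1's lower leg becomes R2‖(R3+R4) = 5974 Ω, so V_mid = 18.2 × 5974/11570 = 9.394 V.
Stage 2 is itself unloaded: V_out = V_mid × R4/(R3+R4) = 9.394 × 22000/22680 = 9.11 V.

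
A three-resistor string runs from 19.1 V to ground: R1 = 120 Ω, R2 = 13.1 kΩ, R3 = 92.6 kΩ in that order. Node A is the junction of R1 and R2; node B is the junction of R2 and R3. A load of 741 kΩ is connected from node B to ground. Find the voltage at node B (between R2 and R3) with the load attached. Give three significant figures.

V ≈ 16.5 V

At node B, R3 is in parallel with the load: R3‖R_L = 82310 Ω.
Below node A the resistance is R2 + (R3‖R_L) = 95410 Ω, so V_A = 19.1 × 95410/95530 = 19.08 V.
Then V_B = V_A × (R3‖R_L)/(R2 + R3‖R_L) = 19.08 × 82310/95410 = 16.5 V.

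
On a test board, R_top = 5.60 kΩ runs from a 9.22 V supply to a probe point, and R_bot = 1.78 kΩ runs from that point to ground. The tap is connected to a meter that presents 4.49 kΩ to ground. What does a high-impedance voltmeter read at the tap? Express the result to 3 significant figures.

V_out ≈ 1.71 V

The load sits in parallel with R_bot: R_bot‖R_L = (1.78 × 4.49) / (1.78 + 4.49) = 1.275 kΩ.
V_out = 9.22 × 1.275 / (5.60 + 1.275) = 9.22 × 1.275/6.875 = 1.71 V.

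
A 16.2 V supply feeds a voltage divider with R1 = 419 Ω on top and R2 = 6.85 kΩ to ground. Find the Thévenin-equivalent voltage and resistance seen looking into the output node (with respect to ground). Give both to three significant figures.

V_th is the open-circuit tap voltage: 16.2 × 6850/(419 + 6850) = 15.3 V.
With the supply zeroed, R1 and R2 appear in parallel from the tap: R_th = R1‖R2 = (419 × 6850)/7269 = 395 Ω.

V_th = 15.3 V, R_th = 395 Ω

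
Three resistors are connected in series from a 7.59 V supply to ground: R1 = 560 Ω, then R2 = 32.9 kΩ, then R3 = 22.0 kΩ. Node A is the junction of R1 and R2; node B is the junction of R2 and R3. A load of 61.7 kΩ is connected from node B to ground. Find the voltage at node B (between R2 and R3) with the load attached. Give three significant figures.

At node B, R3 is in parallel with the load: R3‖R_L = 16220 Ω.
Below node A the resistance is R2 + (R3‖R_L) = 49120 Ω, so V_A = 7.59 × 49120/49680 = 7.504 V.
Then V_B = V_A × (R3‖R_L)/(R2 + R3‖R_L) = 7.504 × 16220/49120 = 2.48 V.

V ≈ 2.48 V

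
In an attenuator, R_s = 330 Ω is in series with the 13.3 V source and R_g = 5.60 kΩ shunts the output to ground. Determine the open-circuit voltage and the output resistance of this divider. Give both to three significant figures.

V_th = 12.6 V, R_th = 312 Ω

V_th is the open-circuit tap voltage: 13.3 × 5600/(330 + 5600) = 12.6 V.
With the supply zeroed, R_s and R_g appear in parallel from the tap: R_th = R_s‖R_g = (330 × 5600)/5930 = 312 Ω.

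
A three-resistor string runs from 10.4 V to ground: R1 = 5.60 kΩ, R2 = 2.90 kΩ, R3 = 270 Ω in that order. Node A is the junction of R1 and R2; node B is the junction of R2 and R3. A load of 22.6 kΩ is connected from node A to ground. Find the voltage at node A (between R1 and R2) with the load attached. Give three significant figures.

V ≈ 3.45 V

Below node A the series string R2+R3 = 3170 Ω sits in parallel with the 22600 Ω load: 2780 Ω.
V_A = 10.4 × 2780/(5600 + 2780) = 3.45 V.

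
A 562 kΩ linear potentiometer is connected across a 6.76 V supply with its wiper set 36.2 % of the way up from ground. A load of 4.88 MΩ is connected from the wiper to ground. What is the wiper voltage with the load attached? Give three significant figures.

V ≈ 2.38 V

The wiper splits the pot into (1−α)R = 358.6 kΩ above and αR = 203.4 kΩ below.
Lower section ‖ load = 195.3 kΩ.
V_wiper = 6.76 × 195.3/(358.6 + 195.3) = 2.38 V.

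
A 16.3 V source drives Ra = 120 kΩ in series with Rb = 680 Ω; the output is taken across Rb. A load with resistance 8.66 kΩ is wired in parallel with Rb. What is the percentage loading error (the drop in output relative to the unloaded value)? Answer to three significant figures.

The divider's output (Thévenin) resistance is Ra‖Rb = 676.2 Ω.
Fractional drop under load = R_th/(R_th + R_L) = 676.2 / (676.2 + 8660) = 0.07242.
So the output falls by 7.24 %.

7.24 %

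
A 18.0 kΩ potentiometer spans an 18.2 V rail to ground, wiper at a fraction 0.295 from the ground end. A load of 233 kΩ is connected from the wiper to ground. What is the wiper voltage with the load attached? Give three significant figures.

The wiper splits the pot into (1−α)R = 12.69 kΩ above and αR = 5.310 kΩ below.
Lower section ‖ load = 5.192 kΩ.
V_wiper = 18.2 × 5.192/(12.69 + 5.192) = 5.28 V.

V ≈ 5.28 V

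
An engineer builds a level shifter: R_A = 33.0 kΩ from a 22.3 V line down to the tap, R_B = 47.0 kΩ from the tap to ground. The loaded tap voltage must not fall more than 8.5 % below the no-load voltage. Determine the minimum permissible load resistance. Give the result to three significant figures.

R_L(min) ≈ 209 kΩ

Output resistance R_th = R_A‖R_B = (33.0 × 47.0)/80.00 = 19.39 kΩ.
The fractional drop is R_th/(R_th + R_L); requiring this ≤ 0.0850 gives R_L ≥ R_th(1/0.0850 − 1) = 19.39 × 10.76 = 209 kΩ.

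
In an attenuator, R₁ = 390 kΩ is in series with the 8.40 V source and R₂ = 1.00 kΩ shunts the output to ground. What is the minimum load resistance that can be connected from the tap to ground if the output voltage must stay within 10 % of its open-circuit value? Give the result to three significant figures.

R_L(min) ≈ 8.98 kΩ

Output resistance R_th = R₁‖R₂ = (390000 × 1000)/391000 = 997.4 Ω.
The fractional drop is R_th/(R_th + R_L); requiring this ≤ 0.100 gives R_L ≥ R_th(1/0.100 − 1) = 997.4 × 9.000 = 8.98 kΩ.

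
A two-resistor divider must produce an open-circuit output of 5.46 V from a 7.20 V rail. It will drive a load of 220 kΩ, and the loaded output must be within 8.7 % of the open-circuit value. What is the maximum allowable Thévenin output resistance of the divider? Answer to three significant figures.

Loading drop = R_th/(R_th + R_L) ≤ 0.0870, so R_th ≤ R_L · ε/(1−ε) = 220 kΩ × 0.0870/0.9130 = 21.0 kΩ.

R_th ≤ 21.0 kΩ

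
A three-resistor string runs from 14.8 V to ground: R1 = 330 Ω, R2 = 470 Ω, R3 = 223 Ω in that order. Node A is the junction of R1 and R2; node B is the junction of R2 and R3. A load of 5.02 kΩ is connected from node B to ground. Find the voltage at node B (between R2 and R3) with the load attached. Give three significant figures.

V ≈ 3.12 V

At node B, R3 is in parallel with the load: R3‖R_L = 213.5 Ω.
Below node A the resistance is R2 + (R3‖R_L) = 683.5 Ω, so V_A = 14.8 × 683.5/1014 = 9.981 V.
Then V_B = V_A × (R3‖R_L)/(R2 + R3‖R_L) = 9.981 × 213.5/683.5 = 3.12 V.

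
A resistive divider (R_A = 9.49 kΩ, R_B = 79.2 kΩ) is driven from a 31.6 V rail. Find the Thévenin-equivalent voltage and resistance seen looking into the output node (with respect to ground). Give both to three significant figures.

V_th = 28.2 V, R_th = 8.47 kΩ

V_th is the open-circuit tap voltage: 31.6 × 79.2/(9.49 + 79.2) = 28.2 V.
With the supply zeroed, R_A and R_B appear in parallel from the tap: R_th = R_A‖R_B = (9.49 × 79.2)/88.69 = 8.47 kΩ.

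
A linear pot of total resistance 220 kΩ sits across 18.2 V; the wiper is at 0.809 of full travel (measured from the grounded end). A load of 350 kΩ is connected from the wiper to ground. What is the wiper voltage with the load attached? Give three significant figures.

The wiper splits the pot into (1−α)R = 42.02 kΩ above and αR = 178.0 kΩ below.
Lower section ‖ load = 118.0 kΩ.
V_wiper = 18.2 × 118.0/(42.02 + 118.0) = 13.4 V.

V ≈ 13.4 V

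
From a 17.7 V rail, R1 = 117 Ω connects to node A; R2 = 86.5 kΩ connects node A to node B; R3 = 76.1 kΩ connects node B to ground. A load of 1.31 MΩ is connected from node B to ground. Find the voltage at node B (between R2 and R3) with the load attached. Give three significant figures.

At node B, R3 is in parallel with the load: R3‖R_L = 71920 Ω.
Below node A the resistance is R2 + (R3‖R_L) = 158400 Ω, so V_A = 17.7 × 158400/158500 = 17.69 V.
Then V_B = V_A × (R3‖R_L)/(R2 + R3‖R_L) = 17.69 × 71920/158400 = 8.03 V.

V ≈ 8.03 V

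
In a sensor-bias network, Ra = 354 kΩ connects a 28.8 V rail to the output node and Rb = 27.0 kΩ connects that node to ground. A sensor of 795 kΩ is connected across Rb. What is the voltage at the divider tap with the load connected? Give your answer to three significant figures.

V_out ≈ 1.98 V

The load sits in parallel with Rb: Rb‖R_L = (27.0 × 795) / (27.0 + 795) = 26.11 kΩ.
V_out = 28.8 × 26.11 / (354 + 26.11) = 28.8 × 26.11/380.1 = 1.98 V.
(Unloaded it would have been 2.04 V.)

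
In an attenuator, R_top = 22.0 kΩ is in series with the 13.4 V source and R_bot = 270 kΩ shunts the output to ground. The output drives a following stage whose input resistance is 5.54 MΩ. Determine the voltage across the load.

V_out ≈ 12.3 V

The load sits in parallel with R_bot: R_bot‖R_L = (270 × 5540) / (270 + 5540) = 257.5 kΩ.
V_out = 13.4 × 257.5 / (22.0 + 257.5) = 13.4 × 257.5/279.5 = 12.3 V.
(Unloaded it would have been 12.4 V.)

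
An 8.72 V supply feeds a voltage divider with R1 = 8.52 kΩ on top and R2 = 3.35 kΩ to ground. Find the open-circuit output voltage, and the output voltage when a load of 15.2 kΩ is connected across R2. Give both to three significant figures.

Unloaded: 2.46 V; loaded: 2.12 V

Open-circuit: V = 8.72 × 3.35/(8.52 + 3.35) = 2.46 V.
With the load, R2 becomes R2‖R_L = 2.745 kΩ, so V = 8.72 × 2.745/11.27 = 2.12 V.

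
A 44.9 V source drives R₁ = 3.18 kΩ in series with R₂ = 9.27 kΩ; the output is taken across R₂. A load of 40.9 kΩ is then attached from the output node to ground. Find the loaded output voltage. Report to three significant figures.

V_out ≈ 31.6 V

The load sits in parallel with R₂: R₂‖R_L = (9.27 × 40.9) / (9.27 + 40.9) = 7.557 kΩ.
V_out = 44.9 × 7.557 / (3.18 + 7.557) = 44.9 × 7.557/10.74 = 31.6 V.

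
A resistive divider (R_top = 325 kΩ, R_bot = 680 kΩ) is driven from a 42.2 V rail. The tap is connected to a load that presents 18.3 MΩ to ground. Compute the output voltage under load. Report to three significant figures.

The load sits in parallel with R_bot: R_bot‖R_L = (680 × 18300) / (680 + 18300) = 655.6 kΩ.
V_out = 42.2 × 655.6 / (325 + 655.6) = 42.2 × 655.6/980.6 = 28.2 V.

V_out ≈ 28.2 V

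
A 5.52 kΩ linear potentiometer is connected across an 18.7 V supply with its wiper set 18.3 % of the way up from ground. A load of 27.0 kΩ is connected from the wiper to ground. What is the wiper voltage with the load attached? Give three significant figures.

V ≈ 3.32 V

The wiper splits the pot into (1−α)R = 4.510 kΩ above and αR = 1.010 kΩ below.
Lower section ‖ load = 0.9737 kΩ.
V_wiper = 18.7 × 0.9737/(4.510 + 0.9737) = 3.32 V.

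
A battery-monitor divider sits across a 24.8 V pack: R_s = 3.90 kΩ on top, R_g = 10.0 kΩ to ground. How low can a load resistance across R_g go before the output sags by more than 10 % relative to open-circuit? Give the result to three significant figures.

R_L(min) ≈ 25.3 kΩ

Output resistance R_th = R_s‖R_g = (3.90 × 10.0)/13.90 = 2.806 kΩ.
The fractional drop is R_th/(R_th + R_L); requiring this ≤ 0.100 gives R_L ≥ R_th(1/0.100 − 1) = 2.806 × 9.000 = 25.3 kΩ.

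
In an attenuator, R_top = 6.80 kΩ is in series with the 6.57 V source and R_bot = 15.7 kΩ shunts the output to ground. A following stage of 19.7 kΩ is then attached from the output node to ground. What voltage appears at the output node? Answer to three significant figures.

The load sits in parallel with R_bot: R_bot‖R_L = (15.7 × 19.7) / (15.7 + 19.7) = 8.737 kΩ.
V_out = 6.57 × 8.737 / (6.80 + 8.737) = 6.57 × 8.737/15.54 = 3.69 V.
(Unloaded it would have been 4.58 V.)

V_out ≈ 3.69 V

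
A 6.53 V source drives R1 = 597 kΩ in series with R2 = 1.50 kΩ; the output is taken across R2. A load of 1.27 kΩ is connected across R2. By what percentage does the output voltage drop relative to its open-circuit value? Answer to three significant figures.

The divider's output (Thévenin) resistance is R1‖R2 = 1.496 kΩ.
Fractional drop under load = R_th/(R_th + R_L) = 1.496 / (1.496 + 1.27) = 0.5409.
So the output falls by 54.1 %.

54.1 %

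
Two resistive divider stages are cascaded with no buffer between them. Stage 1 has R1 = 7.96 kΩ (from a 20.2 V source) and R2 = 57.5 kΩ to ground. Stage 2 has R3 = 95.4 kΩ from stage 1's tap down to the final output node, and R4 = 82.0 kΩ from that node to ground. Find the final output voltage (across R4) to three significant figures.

Stage 2 presents R3+R4 = 177.4 kΩ as a load on stage 1's tap.
Stage 1's lower leg becomes R2‖(R3+R4) = 43.42 kΩ, so V_mid = 20.2 × 43.42/51.38 = 17.07 V.
Stage 2 is itself unloaded: V_out = V_mid × R4/(R3+R4) = 17.07 × 82.0/177.4 = 7.89 V.

V_out ≈ 7.89 V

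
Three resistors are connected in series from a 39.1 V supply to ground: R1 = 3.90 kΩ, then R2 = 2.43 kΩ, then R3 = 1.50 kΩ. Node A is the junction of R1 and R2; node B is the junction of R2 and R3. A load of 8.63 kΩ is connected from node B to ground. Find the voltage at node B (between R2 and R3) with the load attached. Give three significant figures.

V ≈ 6.57 V

At node B, R3 is in parallel with the load: R3‖R_L = 1.278 kΩ.
Below node A the resistance is R2 + (R3‖R_L) = 3.708 kΩ, so V_A = 39.1 × 3.708/7.608 = 19.06 V.
Then V_B = V_A × (R3‖R_L)/(R2 + R3‖R_L) = 19.06 × 1.278/3.708 = 6.57 V.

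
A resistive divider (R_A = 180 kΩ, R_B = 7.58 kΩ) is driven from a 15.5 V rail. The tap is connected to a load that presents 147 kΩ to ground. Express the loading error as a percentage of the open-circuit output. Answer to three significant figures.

The divider's output (Thévenin) resistance is R_A‖R_B = 7.274 kΩ.
Fractional drop under load = R_th/(R_th + R_L) = 7.274 / (7.274 + 147) = 0.04715.
So the output falls by 4.71 %.

4.71 %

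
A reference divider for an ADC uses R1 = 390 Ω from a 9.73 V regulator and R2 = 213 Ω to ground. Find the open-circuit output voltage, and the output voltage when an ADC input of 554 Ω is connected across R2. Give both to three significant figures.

Unloaded: 3.44 V; loaded: 2.75 V

Open-circuit: V = 9.73 × 213/(390 + 213) = 3.44 V.
With the load, R2 becomes R2‖R_L = 153.8 Ω, so V = 9.73 × 153.8/543.8 = 2.75 V.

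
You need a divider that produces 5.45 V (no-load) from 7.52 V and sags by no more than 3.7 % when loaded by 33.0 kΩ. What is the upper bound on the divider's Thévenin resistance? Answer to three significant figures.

Loading drop = R_th/(R_th + R_L) ≤ 0.0370, so R_th ≤ R_L · ε/(1−ε) = 33.0 kΩ × 0.0370/0.9630 = 1.27 kΩ.
(Any R1, R2 with R2/(R1+R2) = 0.725 and R1‖R2 ≤ 1.27 kΩ will meet the spec.)

R_th ≤ 1.27 kΩ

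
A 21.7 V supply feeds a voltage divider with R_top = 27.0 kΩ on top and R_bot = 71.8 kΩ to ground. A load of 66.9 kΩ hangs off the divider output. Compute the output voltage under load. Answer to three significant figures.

The load sits in parallel with R_bot: R_bot‖R_L = (71.8 × 66.9) / (71.8 + 66.9) = 34.63 kΩ.
V_out = 21.7 × 34.63 / (27.0 + 34.63) = 21.7 × 34.63/61.63 = 12.2 V.
(Unloaded it would have been 15.8 V.)

V_out ≈ 12.2 V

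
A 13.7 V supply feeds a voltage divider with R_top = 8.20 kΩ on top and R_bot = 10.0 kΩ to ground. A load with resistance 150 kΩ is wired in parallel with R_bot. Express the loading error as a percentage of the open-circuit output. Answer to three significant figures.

2.92 %

The divider's output (Thévenin) resistance is R_top‖R_bot = 4.505 kΩ.
Fractional drop under load = R_th/(R_th + R_L) = 4.505 / (4.505 + 150) = 0.02916.
So the output falls by 2.92 %.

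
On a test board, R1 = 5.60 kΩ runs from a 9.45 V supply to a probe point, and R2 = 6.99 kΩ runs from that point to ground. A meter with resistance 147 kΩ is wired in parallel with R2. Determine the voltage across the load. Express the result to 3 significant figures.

V_out ≈ 5.14 V

The load sits in parallel with R2: R2‖R_L = (6.99 × 147) / (6.99 + 147) = 6.673 kΩ.
V_out = 9.45 × 6.673 / (5.60 + 6.673) = 9.45 × 6.673/12.27 = 5.14 V.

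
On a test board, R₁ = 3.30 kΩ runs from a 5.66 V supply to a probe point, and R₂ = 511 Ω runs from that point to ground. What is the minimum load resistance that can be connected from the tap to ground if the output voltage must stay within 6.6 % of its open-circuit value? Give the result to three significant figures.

Output resistance R_th = R₁‖R₂ = (3300 × 511)/3811 = 442.5 Ω.
The fractional drop is R_th/(R_th + R_L); requiring this ≤ 0.0660 gives R_L ≥ R_th(1/0.0660 − 1) = 442.5 × 14.15 = 6.26 kΩ.

R_L(min) ≈ 6.26 kΩ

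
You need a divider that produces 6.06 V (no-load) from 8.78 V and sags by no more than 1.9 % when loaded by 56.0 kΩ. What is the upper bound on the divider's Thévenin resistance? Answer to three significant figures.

R_th ≤ 1.08 kΩ

Loading drop = R_th/(R_th + R_L) ≤ 0.0190, so R_th ≤ R_L · ε/(1−ε) = 56.0 kΩ × 0.0190/0.9810 = 1.08 kΩ.
(Any R1, R2 with R2/(R1+R2) = 0.690 and R1‖R2 ≤ 1.08 kΩ will meet the spec.)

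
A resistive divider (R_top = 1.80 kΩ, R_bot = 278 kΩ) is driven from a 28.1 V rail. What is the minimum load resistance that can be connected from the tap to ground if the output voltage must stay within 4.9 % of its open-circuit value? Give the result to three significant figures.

R_L(min) ≈ 34.7 kΩ

Output resistance R_th = R_top‖R_bot = (1.80 × 278)/279.8 = 1.788 kΩ.
The fractional drop is R_th/(R_th + R_L); requiring this ≤ 0.0490 gives R_L ≥ R_th(1/0.0490 − 1) = 1.788 × 19.41 = 34.7 kΩ.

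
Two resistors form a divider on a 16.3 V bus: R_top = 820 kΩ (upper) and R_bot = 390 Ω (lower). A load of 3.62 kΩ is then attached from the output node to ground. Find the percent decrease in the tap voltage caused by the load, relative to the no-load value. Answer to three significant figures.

9.72 %

Unloaded V = 16.3 × 390/820400 = 0.0077488 V.
Loaded: R_bot‖R_L = 352.1 Ω, giving V = 16.3 × 352.1/820400 = 0.0069955 V.
Drop = (0.0077488 − 0.0069955) / 0.0077488 = 9.72 %.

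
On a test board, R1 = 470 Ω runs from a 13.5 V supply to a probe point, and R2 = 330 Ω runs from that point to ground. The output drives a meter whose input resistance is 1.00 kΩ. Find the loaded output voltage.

The load sits in parallel with R2: R2‖R_L = (330 × 1000) / (330 + 1000) = 248.1 Ω.
V_out = 13.5 × 248.1 / (470 + 248.1) = 13.5 × 248.1/718.1 = 4.66 V.

V_out ≈ 4.66 V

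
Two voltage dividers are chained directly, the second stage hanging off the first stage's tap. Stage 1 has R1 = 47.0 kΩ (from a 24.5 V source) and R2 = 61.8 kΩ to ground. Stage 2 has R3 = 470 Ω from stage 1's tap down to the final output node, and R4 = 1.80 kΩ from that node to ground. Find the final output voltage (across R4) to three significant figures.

Stage 2 presents R3+R4 = 2270 Ω as a load on stage 1's tap.
Stage 1's lower leg becomes R2‖(R3+R4) = 2190 Ω, so V_mid = 24.5 × 2190/49190 = 1.091 V.
Stage 2 is itself unloaded: V_out = V_mid × R4/(R3+R4) = 1.091 × 1800/2270 = 0.865 V.

V_out ≈ 0.865 V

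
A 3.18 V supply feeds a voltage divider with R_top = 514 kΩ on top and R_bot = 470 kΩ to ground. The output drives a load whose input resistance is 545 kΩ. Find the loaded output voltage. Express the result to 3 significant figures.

V_out ≈ 1.05 V

The load sits in parallel with R_bot: R_bot‖R_L = (470 × 545) / (470 + 545) = 252.4 kΩ.
V_out = 3.18 × 252.4 / (514 + 252.4) = 3.18 × 252.4/766.4 = 1.05 V.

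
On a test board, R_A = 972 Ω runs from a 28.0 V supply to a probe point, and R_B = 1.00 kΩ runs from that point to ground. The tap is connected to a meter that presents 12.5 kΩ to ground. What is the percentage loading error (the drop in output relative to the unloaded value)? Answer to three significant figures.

The divider's output (Thévenin) resistance is R_A‖R_B = 492.9 Ω.
Fractional drop under load = R_th/(R_th + R_L) = 492.9 / (492.9 + 12500) = 0.03794.
So the output falls by 3.79 %.

3.79 %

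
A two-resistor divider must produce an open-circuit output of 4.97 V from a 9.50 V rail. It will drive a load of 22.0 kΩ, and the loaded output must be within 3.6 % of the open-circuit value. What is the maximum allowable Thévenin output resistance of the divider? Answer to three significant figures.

Loading drop = R_th/(R_th + R_L) ≤ 0.0360, so R_th ≤ R_L · ε/(1−ε) = 22.0 kΩ × 0.0360/0.9640 = 822 Ω.
(Any R1, R2 with R2/(R1+R2) = 0.523 and R1‖R2 ≤ 822 Ω will meet the spec.)

R_th ≤ 822 Ω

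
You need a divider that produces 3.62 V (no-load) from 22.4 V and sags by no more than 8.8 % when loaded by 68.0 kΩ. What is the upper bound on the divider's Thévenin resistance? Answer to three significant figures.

R_th ≤ 6.56 kΩ

Loading drop = R_th/(R_th + R_L) ≤ 0.0880, so R_th ≤ R_L · ε/(1−ε) = 68.0 kΩ × 0.0880/0.9120 = 6.56 kΩ.
(Any R1, R2 with R2/(R1+R2) = 0.162 and R1‖R2 ≤ 6.56 kΩ will meet the spec.)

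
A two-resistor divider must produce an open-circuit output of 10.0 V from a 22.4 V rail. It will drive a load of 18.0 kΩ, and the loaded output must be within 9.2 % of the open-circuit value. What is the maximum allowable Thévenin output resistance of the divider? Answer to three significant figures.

Loading drop = R_th/(R_th + R_L) ≤ 0.0920, so R_th ≤ R_L · ε/(1−ε) = 18.0 kΩ × 0.0920/0.9080 = 1.82 kΩ.

R_th ≤ 1.82 kΩ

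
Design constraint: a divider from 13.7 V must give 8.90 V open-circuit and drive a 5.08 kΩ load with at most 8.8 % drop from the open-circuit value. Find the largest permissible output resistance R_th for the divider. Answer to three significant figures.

Loading drop = R_th/(R_th + R_L) ≤ 0.0880, so R_th ≤ R_L · ε/(1−ε) = 5.08 kΩ × 0.0880/0.9120 = 490 Ω.

R_th ≤ 490 Ω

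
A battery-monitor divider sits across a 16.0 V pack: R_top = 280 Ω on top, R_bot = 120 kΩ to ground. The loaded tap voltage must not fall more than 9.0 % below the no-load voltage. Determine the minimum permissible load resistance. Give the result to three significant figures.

R_L(min) ≈ 2.82 kΩ

Output resistance R_th = R_top‖R_bot = (280 × 120000)/120300 = 279.3 Ω.
The fractional drop is R_th/(R_th + R_L); requiring this ≤ 0.0900 gives R_L ≥ R_th(1/0.0900 − 1) = 279.3 × 10.11 = 2.82 kΩ.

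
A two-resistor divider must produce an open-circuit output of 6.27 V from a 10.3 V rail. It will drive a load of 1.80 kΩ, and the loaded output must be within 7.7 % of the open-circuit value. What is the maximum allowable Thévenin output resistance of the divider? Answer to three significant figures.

Loading drop = R_th/(R_th + R_L) ≤ 0.0770, so R_th ≤ R_L · ε/(1−ε) = 1.80 kΩ × 0.0770/0.9230 = 150 Ω.
(Any R1, R2 with R2/(R1+R2) = 0.609 and R1‖R2 ≤ 150 Ω will meet the spec.)

R_th ≤ 150 Ω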